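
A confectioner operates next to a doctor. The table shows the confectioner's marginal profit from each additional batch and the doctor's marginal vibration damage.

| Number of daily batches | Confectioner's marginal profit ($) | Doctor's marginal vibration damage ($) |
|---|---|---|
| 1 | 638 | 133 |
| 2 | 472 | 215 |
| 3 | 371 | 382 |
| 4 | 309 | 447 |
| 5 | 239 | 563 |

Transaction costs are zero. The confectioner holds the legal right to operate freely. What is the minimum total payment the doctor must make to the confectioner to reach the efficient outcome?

Left alone the confectioner would choose level 5 (marginal profit stays positive).
Efficient level: k* = 2 (marginal profit ≥ marginal vibration damage through 2).
The doctor must at least cover the confectioner's forgone profit from cutting 5→2: 371 + 309 + 239 = 919.

$919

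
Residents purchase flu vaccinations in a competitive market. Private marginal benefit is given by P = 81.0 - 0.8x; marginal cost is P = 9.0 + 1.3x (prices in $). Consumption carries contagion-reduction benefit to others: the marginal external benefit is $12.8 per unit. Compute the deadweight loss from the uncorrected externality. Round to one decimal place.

Market equilibrium (private): 9.0 + 1.3x = 81.0 - 0.8x → x_m = 34.2857.
Social marginal benefit = demand + MEB = 93.8 - 0.8x.
Set SMB = MC: 93.8 - 0.8x = 9.0 + 1.3x → x* = 40.3810.
Height of the DWL triangle at x_m is SMB(x_m) − MC(x_m) = MEB(x_m) = 12.8000.
DWL = ½ × 6.0953 × 12.8000 = 39.0099.

DWL = $39.0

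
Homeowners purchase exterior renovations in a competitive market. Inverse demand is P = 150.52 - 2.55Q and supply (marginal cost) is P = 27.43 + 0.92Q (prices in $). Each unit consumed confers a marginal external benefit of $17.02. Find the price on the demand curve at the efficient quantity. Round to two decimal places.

Social marginal benefit = demand + MEB = 167.54 - 2.55Q.
Set SMB = MC: 167.54 - 2.55Q = 27.43 + 0.92Q → Q* = 40.3775.
Consumer price on the demand curve at Q*: 150.52 − 2.55×40.3775 = 47.5574.

P = $47.56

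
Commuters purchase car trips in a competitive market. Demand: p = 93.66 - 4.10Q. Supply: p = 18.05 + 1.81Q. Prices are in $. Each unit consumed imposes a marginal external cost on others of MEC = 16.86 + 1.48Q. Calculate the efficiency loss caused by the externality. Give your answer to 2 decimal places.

DWL = $86.69

Market equilibrium (private): 18.05 + 1.81Q = 93.66 - 4.10Q → Q_m = 12.7936.
Social marginal benefit = demand − MEC = 76.80 - 5.58Q.
Set SMB = MC: 76.80 - 5.58Q = 18.05 + 1.81Q → Q* = 7.9499.
Between Q* and Q_m the wedge MC − SMB runs linearly from 0 to MEC(Q_m), so the loss is a triangle.
DWL = ½ × 4.8437 × 35.7945 = 86.6889.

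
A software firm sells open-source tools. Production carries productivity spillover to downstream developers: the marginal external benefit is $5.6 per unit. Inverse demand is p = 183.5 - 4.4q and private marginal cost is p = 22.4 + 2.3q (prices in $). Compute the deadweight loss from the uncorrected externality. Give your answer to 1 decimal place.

DWL = $2.3

Market equilibrium (private): 22.4 + 2.3q = 183.5 - 4.4q → q_m = 24.0448.
Social marginal cost = private MC − MEB = 16.8 + 2.3q.
Set SMC = demand: 16.8 + 2.3q = 183.5 - 4.4q → q* = 24.8806.
The loss is the area between SMC and demand from q* to q_m; with linear curves that's a triangle of height MEB(q_m).
DWL = ½ × 0.8358 × 5.6000 = 2.3402.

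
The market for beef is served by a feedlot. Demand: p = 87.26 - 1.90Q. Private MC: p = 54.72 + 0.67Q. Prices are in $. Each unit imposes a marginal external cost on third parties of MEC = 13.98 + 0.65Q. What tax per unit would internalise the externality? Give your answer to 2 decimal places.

Social marginal cost = private MC + MEC = 68.70 + 1.32Q.
Set SMC = demand: 68.70 + 1.32Q = 87.26 - 1.90Q → Q* = 5.7640.
The Pigouvian tax equals MEC at Q*: 13.98 + 0.65×5.7640 = 17.7266.

tax = $17.73 per unit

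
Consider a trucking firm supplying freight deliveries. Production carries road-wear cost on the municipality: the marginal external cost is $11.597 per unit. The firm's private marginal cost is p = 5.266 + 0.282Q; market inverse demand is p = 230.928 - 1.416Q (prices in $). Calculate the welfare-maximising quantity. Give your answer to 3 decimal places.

Social marginal cost = private MC + MEC = 16.863 + 0.282Q.
Set SMC = demand: 16.863 + 0.282Q = 230.928 - 1.416Q → Q* = 126.0689.

Q* = 126.069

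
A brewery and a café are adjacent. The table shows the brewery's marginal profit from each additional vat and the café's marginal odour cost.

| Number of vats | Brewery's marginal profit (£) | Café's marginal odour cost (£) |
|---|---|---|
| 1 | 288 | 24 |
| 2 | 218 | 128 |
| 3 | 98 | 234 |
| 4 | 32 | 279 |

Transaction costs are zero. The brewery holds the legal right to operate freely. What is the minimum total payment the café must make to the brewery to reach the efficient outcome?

£130

Left alone the brewery would choose level 4 (marginal profit stays positive).
Efficient level: k* = 2 (marginal profit ≥ marginal odour cost through 2).
The café must at least cover the brewery's forgone profit from cutting 4→2: 98 + 32 = 130.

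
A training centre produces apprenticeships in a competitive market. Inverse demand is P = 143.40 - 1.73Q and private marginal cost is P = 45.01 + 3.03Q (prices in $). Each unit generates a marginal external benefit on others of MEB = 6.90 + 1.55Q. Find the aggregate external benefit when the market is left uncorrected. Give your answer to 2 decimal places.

Market equilibrium (private): 45.01 + 3.03Q = 143.40 - 1.73Q → Q_m = 20.6702.
Total external benefit = ∫₀^{Q_m} (6.90 + 1.55Q) dQ = 6.90×20.6702 + ½×1.55×20.6702² = 473.7487.

$473.75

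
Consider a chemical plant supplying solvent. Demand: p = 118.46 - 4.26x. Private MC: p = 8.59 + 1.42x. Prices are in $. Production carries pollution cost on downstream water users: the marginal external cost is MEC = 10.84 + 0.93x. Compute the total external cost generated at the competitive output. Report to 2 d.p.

$383.67

Market equilibrium (private): 8.59 + 1.42x = 118.46 - 4.26x → x_m = 19.3433.
Total external cost = ∫₀^{x_m} (10.84 + 0.93x) dx = 10.84×19.3433 + ½×0.93×19.3433² = 383.6673.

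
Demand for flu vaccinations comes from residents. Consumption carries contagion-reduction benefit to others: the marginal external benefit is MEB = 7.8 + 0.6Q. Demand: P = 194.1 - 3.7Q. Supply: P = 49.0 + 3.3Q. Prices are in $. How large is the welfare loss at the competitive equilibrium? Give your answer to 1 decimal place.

DWL = $32.0

Market equilibrium (private): 49.0 + 3.3Q = 194.1 - 3.7Q → Q_m = 20.7286.
Social marginal benefit = demand + MEB = 201.9 - 3.1Q.
Set SMB = MC: 201.9 - 3.1Q = 49.0 + 3.3Q → Q* = 23.8906.
Between Q* and Q_m the wedge SMB − MC runs linearly from 0 to MEB(Q_m), so the loss is a triangle.
DWL = ½ × 3.1620 × 20.2371 = 31.9949.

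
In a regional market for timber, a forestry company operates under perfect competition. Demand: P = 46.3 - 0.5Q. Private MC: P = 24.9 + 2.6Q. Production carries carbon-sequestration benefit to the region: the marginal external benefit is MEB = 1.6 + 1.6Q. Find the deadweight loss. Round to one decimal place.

DWL = 53.3

Market equilibrium (private): 24.9 + 2.6Q = 46.3 - 0.5Q → Q_m = 6.9032.
Social marginal cost = private MC − MEB = 23.3 + Q.
Set SMC = demand: 23.3 + Q = 46.3 - 0.5Q → Q* = 15.3333.
The welfare-loss triangle has base |Q_m − Q*| and height MEB(Q_m) (the vertical gap between SMC and demand is zero at Q* and MEB at Q_m).
DWL = ½ × 8.4301 × 12.6452 = 53.3002.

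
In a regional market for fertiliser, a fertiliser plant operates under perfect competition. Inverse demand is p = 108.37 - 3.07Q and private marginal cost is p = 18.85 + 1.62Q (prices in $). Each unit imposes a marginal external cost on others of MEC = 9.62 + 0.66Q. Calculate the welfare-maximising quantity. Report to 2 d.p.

Social marginal cost = private MC + MEC = 28.47 + 2.28Q.
Set SMC = demand: 28.47 + 2.28Q = 108.37 - 3.07Q → Q* = 14.9346.

Q* = 14.93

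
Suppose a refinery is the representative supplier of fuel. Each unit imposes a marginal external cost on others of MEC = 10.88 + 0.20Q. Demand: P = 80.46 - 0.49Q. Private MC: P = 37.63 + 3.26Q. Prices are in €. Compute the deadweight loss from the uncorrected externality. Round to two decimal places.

DWL = €21.94

Market equilibrium (private): 37.63 + 3.26Q = 80.46 - 0.49Q → Q_m = 11.4213.
Social marginal cost = private MC + MEC = 48.51 + 3.46Q.
Set SMC = demand: 48.51 + 3.46Q = 80.46 - 0.49Q → Q* = 8.0886.
Height of the DWL triangle at Q_m is SMC(Q_m) − demand(Q_m) = MEC(Q_m) = 13.1643.
DWL = ½ × 3.3327 × 13.1643 = 21.9363.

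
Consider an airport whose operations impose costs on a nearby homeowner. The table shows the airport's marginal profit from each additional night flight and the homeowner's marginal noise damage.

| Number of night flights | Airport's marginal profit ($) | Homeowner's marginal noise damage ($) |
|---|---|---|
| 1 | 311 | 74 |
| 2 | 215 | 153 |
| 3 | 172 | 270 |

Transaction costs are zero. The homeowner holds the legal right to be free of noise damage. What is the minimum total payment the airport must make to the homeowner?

Efficient level: marginal profit ≥ marginal noise damage through level 2, so k* = 2.
With the homeowner holding the right, the airport must at least compensate total damage at k*: 74 + 153 = 227.

$227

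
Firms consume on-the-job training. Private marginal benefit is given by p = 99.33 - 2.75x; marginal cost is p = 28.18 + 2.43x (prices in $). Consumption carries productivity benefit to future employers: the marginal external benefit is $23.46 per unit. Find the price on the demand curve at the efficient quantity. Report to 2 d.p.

P = $49.10

Social marginal benefit = demand + MEB = 122.79 - 2.75x.
Set SMB = MC: 122.79 - 2.75x = 28.18 + 2.43x → x* = 18.2645.
Consumer price on the demand curve at x*: 99.33 − 2.75×18.2645 = 49.1026.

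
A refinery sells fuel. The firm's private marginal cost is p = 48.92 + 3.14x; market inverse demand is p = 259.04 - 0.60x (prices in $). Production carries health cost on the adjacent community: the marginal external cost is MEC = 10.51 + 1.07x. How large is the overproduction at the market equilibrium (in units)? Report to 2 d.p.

14.68 units

Market equilibrium (private): 48.92 + 3.14x = 259.04 - 0.60x → x_m = 56.1818.
Social marginal cost = private MC + MEC = 59.43 + 4.21x.
Set SMC = demand: 59.43 + 4.21x = 259.04 - 0.60x → x* = 41.4990.
Gap = |56.1818 − 41.4990| = 14.6828.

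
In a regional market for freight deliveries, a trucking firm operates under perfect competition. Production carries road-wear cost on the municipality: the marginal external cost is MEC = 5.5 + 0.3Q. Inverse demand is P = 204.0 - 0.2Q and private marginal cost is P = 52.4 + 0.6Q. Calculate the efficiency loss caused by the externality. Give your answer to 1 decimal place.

Market equilibrium (private): 52.4 + 0.6Q = 204.0 - 0.2Q → Q_m = 189.5000.
Social marginal cost = private MC + MEC = 57.9 + 0.9Q.
Set SMC = demand: 57.9 + 0.9Q = 204.0 - 0.2Q → Q* = 132.8182.
Between Q* and Q_m the wedge SMC − demand runs linearly from 0 to MEC(Q_m), so the loss is a triangle.
DWL = ½ × 56.6818 × 62.3500 = 1767.0551.

DWL = 1767.1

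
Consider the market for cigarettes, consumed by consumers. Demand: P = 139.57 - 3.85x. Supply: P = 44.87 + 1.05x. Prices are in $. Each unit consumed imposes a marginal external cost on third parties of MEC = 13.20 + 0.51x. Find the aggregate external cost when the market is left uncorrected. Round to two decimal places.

Market equilibrium (private): 44.87 + 1.05x = 139.57 - 3.85x → x_m = 19.3265.
Total external cost = ∫₀^{x_m} (13.20 + 0.51x) dx = 13.20×19.3265 + ½×0.51×19.3265² = 350.3558.

$350.36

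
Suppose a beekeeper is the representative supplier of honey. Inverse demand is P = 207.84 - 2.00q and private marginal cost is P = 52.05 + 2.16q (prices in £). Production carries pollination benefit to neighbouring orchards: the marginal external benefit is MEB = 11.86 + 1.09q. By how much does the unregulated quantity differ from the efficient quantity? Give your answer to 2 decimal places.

17.16 units

Market equilibrium (private): 52.05 + 2.16q = 207.84 - 2.00q → q_m = 37.4495.
Social marginal cost = private MC − MEB = 40.19 + 1.07q.
Set SMC = demand: 40.19 + 1.07q = 207.84 - 2.00q → q* = 54.6091.
Gap = |37.4495 − 54.6091| = 17.1596.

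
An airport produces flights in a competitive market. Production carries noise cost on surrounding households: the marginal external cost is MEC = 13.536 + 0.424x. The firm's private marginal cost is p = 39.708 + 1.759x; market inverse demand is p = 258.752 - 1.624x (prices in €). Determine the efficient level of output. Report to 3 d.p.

x* = 53.982

Social marginal cost = private MC + MEC = 53.244 + 2.183x.
Set SMC = demand: 53.244 + 2.183x = 258.752 - 1.624x → x* = 53.9816.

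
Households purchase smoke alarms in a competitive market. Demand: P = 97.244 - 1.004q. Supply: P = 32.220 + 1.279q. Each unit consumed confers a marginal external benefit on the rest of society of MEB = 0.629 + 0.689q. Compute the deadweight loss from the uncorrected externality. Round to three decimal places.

DWL = 128.665

Market equilibrium (private): 32.220 + 1.279q = 97.244 - 1.004q → q_m = 28.4818.
Social marginal benefit = demand + MEB = 97.873 - 0.315q.
Set SMB = MC: 97.873 - 0.315q = 32.220 + 1.279q → q* = 41.1876.
Between q* and q_m the wedge SMB − MC runs linearly from 0 to MEB(q_m), so the loss is a triangle.
DWL = ½ × 12.7058 × 20.2530 = 128.6653.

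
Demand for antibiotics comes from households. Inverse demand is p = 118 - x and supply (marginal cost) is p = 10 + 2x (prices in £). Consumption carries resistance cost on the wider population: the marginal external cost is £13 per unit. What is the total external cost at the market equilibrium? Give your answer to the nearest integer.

£468

Market equilibrium (private): 10 + 2x = 118 - x → x_m = 36.0000.
Total external cost = MEC × x_m = 13 × 36.0000 = 468.0000.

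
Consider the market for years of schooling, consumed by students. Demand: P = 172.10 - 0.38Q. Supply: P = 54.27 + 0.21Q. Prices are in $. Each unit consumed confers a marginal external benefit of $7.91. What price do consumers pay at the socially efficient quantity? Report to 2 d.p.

P = $91.11

Social marginal benefit = demand + MEB = 180.01 - 0.38Q.
Set SMB = MC: 180.01 - 0.38Q = 54.27 + 0.21Q → Q* = 213.1186.
Consumer price on the demand curve at Q*: 172.10 − 0.38×213.1186 = 91.1149.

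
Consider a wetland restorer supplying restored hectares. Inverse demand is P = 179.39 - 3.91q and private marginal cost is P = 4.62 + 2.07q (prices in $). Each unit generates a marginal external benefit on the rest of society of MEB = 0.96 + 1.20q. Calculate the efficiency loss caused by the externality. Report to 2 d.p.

DWL = $135.80

Market equilibrium (private): 4.62 + 2.07q = 179.39 - 3.91q → q_m = 29.2258.
Social marginal cost = private MC − MEB = 3.66 + 0.87q.
Set SMC = demand: 3.66 + 0.87q = 179.39 - 3.91q → q* = 36.7636.
The loss is the area between SMC and demand from q* to q_m; with linear curves that's a triangle of height MEB(q_m).
DWL = ½ × 7.5378 × 36.0309 = 135.7969.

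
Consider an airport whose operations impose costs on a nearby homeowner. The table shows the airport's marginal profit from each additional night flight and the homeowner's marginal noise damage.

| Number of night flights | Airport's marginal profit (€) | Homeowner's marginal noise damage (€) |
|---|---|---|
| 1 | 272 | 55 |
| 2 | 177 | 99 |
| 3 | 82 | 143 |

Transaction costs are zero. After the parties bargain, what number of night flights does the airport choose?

Bargaining reaches the level where marginal profit last exceeds marginal noise damage.
That holds through level 2 (177 ≥ 99) but not at 3 (82 < 143).

2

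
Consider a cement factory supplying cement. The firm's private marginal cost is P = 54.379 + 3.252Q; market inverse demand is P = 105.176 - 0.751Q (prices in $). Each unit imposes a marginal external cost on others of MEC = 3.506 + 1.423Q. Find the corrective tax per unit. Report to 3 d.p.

Social marginal cost = private MC + MEC = 57.885 + 4.675Q.
Set SMC = demand: 57.885 + 4.675Q = 105.176 - 0.751Q → Q* = 8.7156.
The Pigouvian tax equals MEC at Q*: 3.506 + 1.423×8.7156 = 15.9083.

tax = $15.908 per unit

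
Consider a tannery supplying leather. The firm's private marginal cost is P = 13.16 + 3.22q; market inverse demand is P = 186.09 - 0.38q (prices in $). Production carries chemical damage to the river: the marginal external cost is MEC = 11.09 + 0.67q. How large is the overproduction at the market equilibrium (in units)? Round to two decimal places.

Market equilibrium (private): 13.16 + 3.22q = 186.09 - 0.38q → q_m = 48.0361.
Social marginal cost = private MC + MEC = 24.25 + 3.89q.
Set SMC = demand: 24.25 + 3.89q = 186.09 - 0.38q → q* = 37.9016.
Gap = |48.0361 − 37.9016| = 10.1345.

10.13 units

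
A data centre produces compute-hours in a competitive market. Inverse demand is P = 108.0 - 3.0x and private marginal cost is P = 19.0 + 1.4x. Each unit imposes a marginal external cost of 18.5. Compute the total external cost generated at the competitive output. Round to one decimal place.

Market equilibrium (private): 19.0 + 1.4x = 108.0 - 3.0x → x_m = 20.2273.
Total external cost = MEC × x_m = 18.5 × 20.2273 = 374.2051.

374.2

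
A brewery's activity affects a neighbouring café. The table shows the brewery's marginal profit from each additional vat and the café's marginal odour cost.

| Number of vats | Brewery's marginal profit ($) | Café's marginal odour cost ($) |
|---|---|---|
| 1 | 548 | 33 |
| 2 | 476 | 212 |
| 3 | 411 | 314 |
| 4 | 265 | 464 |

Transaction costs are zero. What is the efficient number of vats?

3

Bargaining reaches the level where marginal profit last exceeds marginal odour cost.
That holds through level 3 (411 ≥ 314) but not at 4 (265 < 464).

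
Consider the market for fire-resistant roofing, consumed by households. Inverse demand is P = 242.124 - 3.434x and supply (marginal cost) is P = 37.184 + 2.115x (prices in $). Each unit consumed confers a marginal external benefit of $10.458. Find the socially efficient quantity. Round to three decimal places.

Social marginal benefit = demand + MEB = 252.582 - 3.434x.
Set SMB = MC: 252.582 - 3.434x = 37.184 + 2.115x → x* = 38.8174.

x* = 38.817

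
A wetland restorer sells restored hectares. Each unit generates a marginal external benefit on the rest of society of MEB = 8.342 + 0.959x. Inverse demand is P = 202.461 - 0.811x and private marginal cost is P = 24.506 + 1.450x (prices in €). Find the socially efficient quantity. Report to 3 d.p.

Social marginal cost = private MC − MEB = 16.164 + 0.491x.
Set SMC = demand: 16.164 + 0.491x = 202.461 - 0.811x → x* = 143.0853.

x* = 143.085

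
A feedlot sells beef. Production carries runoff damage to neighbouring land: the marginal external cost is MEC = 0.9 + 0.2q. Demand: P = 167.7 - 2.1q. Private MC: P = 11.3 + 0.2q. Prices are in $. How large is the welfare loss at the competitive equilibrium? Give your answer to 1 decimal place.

DWL = $42.1

Market equilibrium (private): 11.3 + 0.2q = 167.7 - 2.1q → q_m = 68.0000.
Social marginal cost = private MC + MEC = 12.2 + 0.4q.
Set SMC = demand: 12.2 + 0.4q = 167.7 - 2.1q → q* = 62.2000.
Between q* and q_m the wedge SMC − demand runs linearly from 0 to MEC(q_m), so the loss is a triangle.
DWL = ½ × 5.8000 × 14.5000 = 42.0500.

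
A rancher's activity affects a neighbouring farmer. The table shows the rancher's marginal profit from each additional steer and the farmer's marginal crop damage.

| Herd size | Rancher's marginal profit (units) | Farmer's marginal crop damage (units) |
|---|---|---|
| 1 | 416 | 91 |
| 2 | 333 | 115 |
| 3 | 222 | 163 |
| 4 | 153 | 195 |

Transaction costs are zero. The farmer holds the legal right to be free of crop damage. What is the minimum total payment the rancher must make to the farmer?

369

Efficient level: marginal profit ≥ marginal crop damage through level 3, so k* = 3.
With the farmer holding the right, the rancher must at least compensate total damage at k*: 91 + 115 + 163 = 369.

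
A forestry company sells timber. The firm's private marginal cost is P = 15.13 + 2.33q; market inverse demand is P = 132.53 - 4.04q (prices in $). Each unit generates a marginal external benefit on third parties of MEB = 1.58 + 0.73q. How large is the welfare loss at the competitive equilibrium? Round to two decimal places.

DWL = $20.04

Market equilibrium (private): 15.13 + 2.33q = 132.53 - 4.04q → q_m = 18.4301.
Social marginal cost = private MC − MEB = 13.55 + 1.60q.
Set SMC = demand: 13.55 + 1.60q = 132.53 - 4.04q → q* = 21.0957.
The welfare-loss triangle has base |q_m − q*| and height MEB(q_m) (the vertical gap between SMC and demand is zero at q* and MEB at q_m).
DWL = ½ × 2.6656 × 15.0340 = 20.0373.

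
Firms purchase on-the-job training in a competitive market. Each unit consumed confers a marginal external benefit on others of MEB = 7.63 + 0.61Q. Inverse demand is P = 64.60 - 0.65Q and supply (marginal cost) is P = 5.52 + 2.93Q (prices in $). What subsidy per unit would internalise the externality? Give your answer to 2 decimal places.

subsidy = $21.33 per unit

Social marginal benefit = demand + MEB = 72.23 - 0.04Q.
Set SMB = MC: 72.23 - 0.04Q = 5.52 + 2.93Q → Q* = 22.4613.
The Pigouvian subsidy equals MEB at Q*: 7.63 + 0.61×22.4613 = 21.3314.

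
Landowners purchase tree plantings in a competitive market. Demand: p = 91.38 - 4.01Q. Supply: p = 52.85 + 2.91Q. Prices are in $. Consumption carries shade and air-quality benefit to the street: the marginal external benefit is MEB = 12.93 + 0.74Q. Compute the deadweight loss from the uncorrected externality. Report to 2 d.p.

DWL = $23.52

Market equilibrium (private): 52.85 + 2.91Q = 91.38 - 4.01Q → Q_m = 5.5679.
Social marginal benefit = demand + MEB = 104.31 - 3.27Q.
Set SMB = MC: 104.31 - 3.27Q = 52.85 + 2.91Q → Q* = 8.3269.
Height of the DWL triangle at Q_m is SMB(Q_m) − MC(Q_m) = MEB(Q_m) = 17.0503.
DWL = ½ × 2.7590 × 17.0503 = 23.5209.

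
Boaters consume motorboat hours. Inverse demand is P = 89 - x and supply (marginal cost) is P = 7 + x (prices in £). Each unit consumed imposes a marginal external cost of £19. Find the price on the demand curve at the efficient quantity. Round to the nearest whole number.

Social marginal benefit = demand − MEC = 70 - x.
Set SMB = MC: 70 - x = 7 + x → x* = 31.5000.
Consumer price on the demand curve at x*: 89 − 1×31.5000 = 57.5000.

P = £58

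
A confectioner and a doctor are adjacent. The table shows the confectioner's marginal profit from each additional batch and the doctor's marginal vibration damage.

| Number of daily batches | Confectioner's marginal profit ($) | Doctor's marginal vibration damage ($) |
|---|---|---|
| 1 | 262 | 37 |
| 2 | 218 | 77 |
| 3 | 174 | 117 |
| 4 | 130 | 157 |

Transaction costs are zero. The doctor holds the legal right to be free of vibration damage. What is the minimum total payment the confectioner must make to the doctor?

$231

Efficient level: marginal profit ≥ marginal vibration damage through level 3, so k* = 3.
With the doctor holding the right, the confectioner must at least compensate total damage at k*: 37 + 77 + 117 = 231.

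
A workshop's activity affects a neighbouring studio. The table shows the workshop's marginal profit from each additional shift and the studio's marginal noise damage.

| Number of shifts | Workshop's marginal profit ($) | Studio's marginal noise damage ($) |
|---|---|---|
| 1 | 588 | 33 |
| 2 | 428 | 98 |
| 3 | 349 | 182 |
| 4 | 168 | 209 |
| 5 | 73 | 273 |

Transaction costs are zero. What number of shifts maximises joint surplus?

Bargaining reaches the level where marginal profit last exceeds marginal noise damage.
That holds through level 3 (349 ≥ 182) but not at 4 (168 < 209).

3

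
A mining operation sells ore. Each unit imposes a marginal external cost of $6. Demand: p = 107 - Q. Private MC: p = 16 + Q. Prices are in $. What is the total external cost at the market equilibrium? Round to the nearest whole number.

Market equilibrium (private): 16 + Q = 107 - Q → Q_m = 45.5000.
Total external cost = MEC × Q_m = 6 × 45.5000 = 273.0000.

$273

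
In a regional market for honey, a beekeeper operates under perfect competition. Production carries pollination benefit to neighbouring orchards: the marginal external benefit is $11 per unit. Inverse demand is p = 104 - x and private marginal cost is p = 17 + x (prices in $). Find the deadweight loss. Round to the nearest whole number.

Market equilibrium (private): 17 + x = 104 - x → x_m = 43.5000.
Social marginal cost = private MC − MEB = 6 + x.
Set SMC = demand: 6 + x = 104 - x → x* = 49.0000.
The loss is the area between SMC and demand from x* to x_m; with linear curves that's a triangle of height MEB(x_m).
DWL = ½ × 5.5000 × 11.0000 = 30.2500.

DWL = $30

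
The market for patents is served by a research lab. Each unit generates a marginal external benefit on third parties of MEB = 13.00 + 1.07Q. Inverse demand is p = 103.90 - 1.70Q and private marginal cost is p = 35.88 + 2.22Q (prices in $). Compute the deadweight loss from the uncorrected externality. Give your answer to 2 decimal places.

Market equilibrium (private): 35.88 + 2.22Q = 103.90 - 1.70Q → Q_m = 17.3520.
Social marginal cost = private MC − MEB = 22.88 + 1.15Q.
Set SMC = demand: 22.88 + 1.15Q = 103.90 - 1.70Q → Q* = 28.4281.
Between Q* and Q_m the wedge demand − SMC runs linearly from 0 to MEB(Q_m), so the loss is a triangle.
DWL = ½ × 11.0761 × 31.5667 = 174.8180.

DWL = $174.82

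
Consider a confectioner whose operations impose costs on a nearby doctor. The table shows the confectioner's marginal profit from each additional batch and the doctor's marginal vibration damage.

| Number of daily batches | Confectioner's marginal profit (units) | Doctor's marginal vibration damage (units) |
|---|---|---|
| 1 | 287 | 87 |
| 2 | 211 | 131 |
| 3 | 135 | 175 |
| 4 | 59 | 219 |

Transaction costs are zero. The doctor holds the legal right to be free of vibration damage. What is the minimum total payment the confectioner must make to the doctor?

218

Efficient level: marginal profit ≥ marginal vibration damage through level 2, so k* = 2.
With the doctor holding the right, the confectioner must at least compensate total damage at k*: 87 + 131 = 218.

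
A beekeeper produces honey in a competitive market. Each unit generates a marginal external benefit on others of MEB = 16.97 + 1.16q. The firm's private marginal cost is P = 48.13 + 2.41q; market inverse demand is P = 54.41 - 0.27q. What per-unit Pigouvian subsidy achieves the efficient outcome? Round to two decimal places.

subsidy = 34.71 per unit

Social marginal cost = private MC − MEB = 31.16 + 1.25q.
Set SMC = demand: 31.16 + 1.25q = 54.41 - 0.27q → q* = 15.2961.
The Pigouvian subsidy equals MEB at q*: 16.97 + 1.16×15.2961 = 34.7135.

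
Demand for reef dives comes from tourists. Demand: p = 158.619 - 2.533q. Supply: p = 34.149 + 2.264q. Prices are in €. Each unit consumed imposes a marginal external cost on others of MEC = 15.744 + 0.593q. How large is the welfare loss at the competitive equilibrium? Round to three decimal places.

Market equilibrium (private): 34.149 + 2.264q = 158.619 - 2.533q → q_m = 25.9475.
Social marginal benefit = demand − MEC = 142.875 - 3.126q.
Set SMB = MC: 142.875 - 3.126q = 34.149 + 2.264q → q* = 20.1718.
Between q* and q_m the wedge MC − SMB runs linearly from 0 to MEC(q_m), so the loss is a triangle.
DWL = ½ × 5.7757 × 31.1308 = 89.9011.

DWL = €89.901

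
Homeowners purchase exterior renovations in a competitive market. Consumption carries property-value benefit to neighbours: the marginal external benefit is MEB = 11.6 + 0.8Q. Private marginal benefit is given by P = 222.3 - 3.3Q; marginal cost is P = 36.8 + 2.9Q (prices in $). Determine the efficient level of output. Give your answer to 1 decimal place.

Q* = 36.5

Social marginal benefit = demand + MEB = 233.9 - 2.5Q.
Set SMB = MC: 233.9 - 2.5Q = 36.8 + 2.9Q → Q* = 36.5000.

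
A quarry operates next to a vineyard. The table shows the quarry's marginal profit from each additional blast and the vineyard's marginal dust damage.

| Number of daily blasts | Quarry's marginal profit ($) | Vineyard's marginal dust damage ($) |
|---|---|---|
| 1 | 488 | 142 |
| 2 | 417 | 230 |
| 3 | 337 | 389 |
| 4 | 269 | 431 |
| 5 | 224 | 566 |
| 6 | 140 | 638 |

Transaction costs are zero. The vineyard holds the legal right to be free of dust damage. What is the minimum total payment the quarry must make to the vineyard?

$372

Efficient level: marginal profit ≥ marginal dust damage through level 2, so k* = 2.
With the vineyard holding the right, the quarry must at least compensate total damage at k*: 142 + 230 = 372.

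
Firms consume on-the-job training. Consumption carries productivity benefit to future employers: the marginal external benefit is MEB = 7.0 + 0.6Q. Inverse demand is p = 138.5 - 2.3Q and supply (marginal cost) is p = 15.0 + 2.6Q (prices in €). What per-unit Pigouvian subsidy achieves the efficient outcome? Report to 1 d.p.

subsidy = €25.2 per unit

Social marginal benefit = demand + MEB = 145.5 - 1.7Q.
Set SMB = MC: 145.5 - 1.7Q = 15.0 + 2.6Q → Q* = 30.3488.
The Pigouvian subsidy equals MEB at Q*: 7.0 + 0.6×30.3488 = 25.2093.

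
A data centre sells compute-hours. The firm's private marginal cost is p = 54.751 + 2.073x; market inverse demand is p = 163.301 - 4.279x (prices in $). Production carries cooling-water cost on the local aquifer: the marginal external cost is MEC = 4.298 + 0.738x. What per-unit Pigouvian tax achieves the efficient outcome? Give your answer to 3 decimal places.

Social marginal cost = private MC + MEC = 59.049 + 2.811x.
Set SMC = demand: 59.049 + 2.811x = 163.301 - 4.279x → x* = 14.7041.
The Pigouvian tax equals MEC at x*: 4.298 + 0.738×14.7041 = 15.1496.

tax = $15.150 per unit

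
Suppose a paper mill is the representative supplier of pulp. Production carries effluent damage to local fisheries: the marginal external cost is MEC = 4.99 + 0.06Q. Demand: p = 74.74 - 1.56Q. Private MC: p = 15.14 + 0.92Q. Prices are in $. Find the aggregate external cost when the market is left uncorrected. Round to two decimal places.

Market equilibrium (private): 15.14 + 0.92Q = 74.74 - 1.56Q → Q_m = 24.0323.
Total external cost = ∫₀^{Q_m} (4.99 + 0.06Q) dQ = 4.99×24.0323 + ½×0.06×24.0323² = 137.2477.

$137.25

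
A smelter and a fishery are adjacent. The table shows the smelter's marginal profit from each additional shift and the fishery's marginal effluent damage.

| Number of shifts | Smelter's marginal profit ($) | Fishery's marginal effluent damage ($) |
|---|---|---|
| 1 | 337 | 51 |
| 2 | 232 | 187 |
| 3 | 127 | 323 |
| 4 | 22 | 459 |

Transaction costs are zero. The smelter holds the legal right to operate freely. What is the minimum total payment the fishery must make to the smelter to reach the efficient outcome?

$149

Left alone the smelter would choose level 4 (marginal profit stays positive).
Efficient level: k* = 2 (marginal profit ≥ marginal effluent damage through 2).
The fishery must at least cover the smelter's forgone profit from cutting 4→2: 127 + 22 = 149.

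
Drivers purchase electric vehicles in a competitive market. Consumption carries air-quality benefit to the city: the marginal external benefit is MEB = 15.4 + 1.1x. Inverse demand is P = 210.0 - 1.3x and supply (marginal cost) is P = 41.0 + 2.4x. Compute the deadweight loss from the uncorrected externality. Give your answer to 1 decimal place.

DWL = 828.7

Market equilibrium (private): 41.0 + 2.4x = 210.0 - 1.3x → x_m = 45.6757.
Social marginal benefit = demand + MEB = 225.4 - 0.2x.
Set SMB = MC: 225.4 - 0.2x = 41.0 + 2.4x → x* = 70.9231.
Between x* and x_m the wedge SMB − MC runs linearly from 0 to MEB(x_m), so the loss is a triangle.
DWL = ½ × 25.2474 × 65.6432 = 828.6601.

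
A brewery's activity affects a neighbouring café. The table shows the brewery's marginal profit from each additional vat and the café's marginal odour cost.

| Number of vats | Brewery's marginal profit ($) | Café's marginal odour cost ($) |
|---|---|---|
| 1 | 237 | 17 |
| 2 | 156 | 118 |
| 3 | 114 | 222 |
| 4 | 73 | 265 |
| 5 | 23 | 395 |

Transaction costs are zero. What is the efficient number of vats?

Bargaining reaches the level where marginal profit last exceeds marginal odour cost.
That holds through level 2 (156 ≥ 118) but not at 3 (114 < 222).

2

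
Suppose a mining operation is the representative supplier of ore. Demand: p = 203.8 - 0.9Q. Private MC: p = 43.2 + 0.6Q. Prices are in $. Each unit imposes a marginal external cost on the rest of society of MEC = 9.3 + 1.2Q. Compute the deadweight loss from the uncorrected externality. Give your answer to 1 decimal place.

Market equilibrium (private): 43.2 + 0.6Q = 203.8 - 0.9Q → Q_m = 107.0667.
Social marginal cost = private MC + MEC = 52.5 + 1.8Q.
Set SMC = demand: 52.5 + 1.8Q = 203.8 - 0.9Q → Q* = 56.0370.
Height of the DWL triangle at Q_m is SMC(Q_m) − demand(Q_m) = MEC(Q_m) = 137.7800.
DWL = ½ × 51.0297 × 137.7800 = 3515.4360.

DWL = $3515.4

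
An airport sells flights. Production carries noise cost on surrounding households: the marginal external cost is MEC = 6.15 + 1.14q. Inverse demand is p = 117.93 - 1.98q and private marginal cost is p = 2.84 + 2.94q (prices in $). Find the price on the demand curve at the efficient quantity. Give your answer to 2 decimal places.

Social marginal cost = private MC + MEC = 8.99 + 4.08q.
Set SMC = demand: 8.99 + 4.08q = 117.93 - 1.98q → q* = 17.9769.
Consumer price on the demand curve at q*: 117.93 − 1.98×17.9769 = 82.3357.

P = $82.34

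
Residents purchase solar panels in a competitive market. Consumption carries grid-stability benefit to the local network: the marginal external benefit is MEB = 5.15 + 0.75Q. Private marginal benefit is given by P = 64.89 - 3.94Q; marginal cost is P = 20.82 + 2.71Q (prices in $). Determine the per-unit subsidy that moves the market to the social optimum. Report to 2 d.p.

subsidy = $11.41 per unit

Social marginal benefit = demand + MEB = 70.04 - 3.19Q.
Set SMB = MC: 70.04 - 3.19Q = 20.82 + 2.71Q → Q* = 8.3424.
The Pigouvian subsidy equals MEB at Q*: 5.15 + 0.75×8.3424 = 11.4068.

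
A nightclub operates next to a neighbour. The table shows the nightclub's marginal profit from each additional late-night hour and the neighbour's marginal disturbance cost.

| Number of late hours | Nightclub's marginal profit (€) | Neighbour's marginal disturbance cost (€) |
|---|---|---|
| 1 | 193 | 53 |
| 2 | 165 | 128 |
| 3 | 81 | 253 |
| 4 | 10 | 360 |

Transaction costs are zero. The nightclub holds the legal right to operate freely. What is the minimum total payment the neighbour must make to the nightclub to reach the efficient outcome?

Left alone the nightclub would choose level 4 (marginal profit stays positive).
Efficient level: k* = 2 (marginal profit ≥ marginal disturbance cost through 2).
The neighbour must at least cover the nightclub's forgone profit from cutting 4→2: 81 + 10 = 91.

€91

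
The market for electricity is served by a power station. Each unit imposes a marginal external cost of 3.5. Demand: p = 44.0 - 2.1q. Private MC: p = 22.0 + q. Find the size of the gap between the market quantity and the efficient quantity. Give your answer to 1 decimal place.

1.1 units

Market equilibrium (private): 22.0 + q = 44.0 - 2.1q → q_m = 7.0968.
Social marginal cost = private MC + MEC = 25.5 + q.
Set SMC = demand: 25.5 + q = 44.0 - 2.1q → q* = 5.9677.
Gap = |7.0968 − 5.9677| = 1.1291.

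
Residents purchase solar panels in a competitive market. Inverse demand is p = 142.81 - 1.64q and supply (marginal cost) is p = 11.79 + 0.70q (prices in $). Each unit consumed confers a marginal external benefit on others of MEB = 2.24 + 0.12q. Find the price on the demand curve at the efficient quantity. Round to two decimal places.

P = $44.37

Social marginal benefit = demand + MEB = 145.05 - 1.52q.
Set SMB = MC: 145.05 - 1.52q = 11.79 + 0.70q → q* = 60.0270.
Consumer price on the demand curve at q*: 142.81 − 1.64×60.0270 = 44.3657.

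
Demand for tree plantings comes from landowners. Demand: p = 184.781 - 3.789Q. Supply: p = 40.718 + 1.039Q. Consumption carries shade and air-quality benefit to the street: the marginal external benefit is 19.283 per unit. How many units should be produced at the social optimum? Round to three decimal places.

Q* = 33.833

Social marginal benefit = demand + MEB = 204.064 - 3.789Q.
Set SMB = MC: 204.064 - 3.789Q = 40.718 + 1.039Q → Q* = 33.8331.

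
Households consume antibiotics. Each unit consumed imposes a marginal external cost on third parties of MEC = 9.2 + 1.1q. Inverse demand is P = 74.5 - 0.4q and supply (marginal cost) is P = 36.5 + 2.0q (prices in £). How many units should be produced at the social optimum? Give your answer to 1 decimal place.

q* = 8.2

Social marginal benefit = demand − MEC = 65.3 - 1.5q.
Set SMB = MC: 65.3 - 1.5q = 36.5 + 2.0q → q* = 8.2286.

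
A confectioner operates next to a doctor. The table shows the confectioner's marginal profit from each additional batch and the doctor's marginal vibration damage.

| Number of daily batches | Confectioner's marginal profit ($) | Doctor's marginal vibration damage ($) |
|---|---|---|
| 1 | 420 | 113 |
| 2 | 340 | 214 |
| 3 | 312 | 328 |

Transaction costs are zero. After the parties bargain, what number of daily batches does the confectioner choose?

2

Bargaining reaches the level where marginal profit last exceeds marginal vibration damage.
That holds through level 2 (340 ≥ 214) but not at 3 (312 < 328).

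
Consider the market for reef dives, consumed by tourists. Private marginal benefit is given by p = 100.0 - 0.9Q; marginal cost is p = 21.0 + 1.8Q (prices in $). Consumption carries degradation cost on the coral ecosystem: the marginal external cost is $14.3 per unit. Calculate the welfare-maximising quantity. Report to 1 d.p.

Social marginal benefit = demand − MEC = 85.7 - 0.9Q.
Set SMB = MC: 85.7 - 0.9Q = 21.0 + 1.8Q → Q* = 23.9630.

Q* = 24.0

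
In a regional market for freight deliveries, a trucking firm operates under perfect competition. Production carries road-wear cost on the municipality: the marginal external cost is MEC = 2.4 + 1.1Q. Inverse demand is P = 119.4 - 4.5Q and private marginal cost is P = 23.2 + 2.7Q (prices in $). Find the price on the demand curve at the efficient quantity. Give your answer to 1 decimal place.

Social marginal cost = private MC + MEC = 25.6 + 3.8Q.
Set SMC = demand: 25.6 + 3.8Q = 119.4 - 4.5Q → Q* = 11.3012.
Consumer price on the demand curve at Q*: 119.4 − 4.5×11.3012 = 68.5446.

P = $68.5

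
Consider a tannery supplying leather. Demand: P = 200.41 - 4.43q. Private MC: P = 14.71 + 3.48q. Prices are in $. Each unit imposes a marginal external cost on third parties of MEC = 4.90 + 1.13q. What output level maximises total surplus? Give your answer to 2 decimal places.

q* = 20.00

Social marginal cost = private MC + MEC = 19.61 + 4.61q.
Set SMC = demand: 19.61 + 4.61q = 200.41 - 4.43q → q* = 20.0000.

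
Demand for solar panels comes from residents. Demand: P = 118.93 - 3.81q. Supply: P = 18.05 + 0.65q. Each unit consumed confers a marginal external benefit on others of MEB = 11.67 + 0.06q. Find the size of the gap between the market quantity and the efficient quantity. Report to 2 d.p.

Market equilibrium (private): 18.05 + 0.65q = 118.93 - 3.81q → q_m = 22.6188.
Social marginal benefit = demand + MEB = 130.60 - 3.75q.
Set SMB = MC: 130.60 - 3.75q = 18.05 + 0.65q → q* = 25.5795.
Gap = |22.6188 − 25.5795| = 2.9607.

2.96 units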